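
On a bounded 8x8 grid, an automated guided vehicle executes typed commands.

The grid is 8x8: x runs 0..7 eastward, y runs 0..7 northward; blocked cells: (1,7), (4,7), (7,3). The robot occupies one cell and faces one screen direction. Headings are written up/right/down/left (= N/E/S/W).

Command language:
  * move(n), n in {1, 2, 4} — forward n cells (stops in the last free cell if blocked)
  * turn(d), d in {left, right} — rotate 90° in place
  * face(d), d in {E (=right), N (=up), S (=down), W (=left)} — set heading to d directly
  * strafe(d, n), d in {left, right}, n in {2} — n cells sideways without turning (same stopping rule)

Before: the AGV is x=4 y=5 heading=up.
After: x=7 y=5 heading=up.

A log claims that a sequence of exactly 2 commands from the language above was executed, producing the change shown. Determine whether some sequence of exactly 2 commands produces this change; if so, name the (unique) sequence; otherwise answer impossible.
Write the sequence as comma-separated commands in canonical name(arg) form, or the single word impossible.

key: the second strafe(right, 2) runs into the grid edge before its full distance
initial: x=4 y=5 heading=up
step 1 (strafe(right, 2)): x=6 y=5 heading=up
step 2 (strafe(right, 2)): x=7 y=5 heading=up
no rival 2-sequence matches.

strafe(right, 2), strafe(right, 2)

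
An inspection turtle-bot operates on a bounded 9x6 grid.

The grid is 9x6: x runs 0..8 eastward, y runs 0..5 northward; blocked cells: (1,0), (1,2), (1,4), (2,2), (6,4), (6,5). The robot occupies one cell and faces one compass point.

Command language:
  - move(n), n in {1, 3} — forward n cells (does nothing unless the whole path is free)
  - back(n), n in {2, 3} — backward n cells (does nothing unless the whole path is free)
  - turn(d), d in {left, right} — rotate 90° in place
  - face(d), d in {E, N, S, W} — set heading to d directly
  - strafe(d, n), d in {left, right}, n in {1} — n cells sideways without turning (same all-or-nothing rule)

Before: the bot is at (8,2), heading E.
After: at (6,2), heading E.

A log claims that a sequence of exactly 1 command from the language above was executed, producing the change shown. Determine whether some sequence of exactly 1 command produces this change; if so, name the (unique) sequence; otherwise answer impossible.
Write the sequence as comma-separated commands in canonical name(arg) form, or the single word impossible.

key: still facing E — the one step turns nothing
from: at (8,2), heading E
t=1 back(2) ⇒ at (6,2), heading E
no other 1-command option fits: unique.

back(2)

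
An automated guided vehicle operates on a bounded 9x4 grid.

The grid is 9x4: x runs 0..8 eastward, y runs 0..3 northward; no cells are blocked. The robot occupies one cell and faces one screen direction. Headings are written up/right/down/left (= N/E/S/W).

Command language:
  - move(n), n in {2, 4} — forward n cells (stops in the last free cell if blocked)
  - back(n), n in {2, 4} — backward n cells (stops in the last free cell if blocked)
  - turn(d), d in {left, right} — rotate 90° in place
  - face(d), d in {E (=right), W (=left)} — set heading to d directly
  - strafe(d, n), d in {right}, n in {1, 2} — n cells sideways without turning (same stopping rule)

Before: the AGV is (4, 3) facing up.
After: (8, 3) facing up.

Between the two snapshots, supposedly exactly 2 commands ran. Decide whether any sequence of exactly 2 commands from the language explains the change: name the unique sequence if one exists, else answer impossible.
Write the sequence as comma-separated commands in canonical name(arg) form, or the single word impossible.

key: heading stays N — no command in the sequence turns
initial: (4, 3) facing up
[1] after strafe(right, 2): (6, 3) facing up
[2] after strafe(right, 2): (8, 3) facing up
no other 2-command option fits: unique.

strafe(right, 2), strafe(right, 2)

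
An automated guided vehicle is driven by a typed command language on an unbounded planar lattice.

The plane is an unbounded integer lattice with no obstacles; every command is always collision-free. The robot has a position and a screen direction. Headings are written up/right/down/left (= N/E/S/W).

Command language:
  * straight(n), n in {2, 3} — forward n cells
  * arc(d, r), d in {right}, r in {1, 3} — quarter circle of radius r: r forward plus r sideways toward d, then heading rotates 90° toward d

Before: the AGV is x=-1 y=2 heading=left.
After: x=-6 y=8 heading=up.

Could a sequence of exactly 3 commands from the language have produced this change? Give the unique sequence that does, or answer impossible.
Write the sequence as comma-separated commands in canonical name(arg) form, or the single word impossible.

straight(2), arc(right, 3), straight(3)

key: running straight(3) before straight(2) would end elsewhere — order is forced
start: x=-1 y=2 heading=left
1. straight(2) → x=-3 y=2 heading=left
2. arc(right, 3) → x=-6 y=5 heading=up
3. straight(3) → x=-6 y=8 heading=up
no rival 3-sequence matches.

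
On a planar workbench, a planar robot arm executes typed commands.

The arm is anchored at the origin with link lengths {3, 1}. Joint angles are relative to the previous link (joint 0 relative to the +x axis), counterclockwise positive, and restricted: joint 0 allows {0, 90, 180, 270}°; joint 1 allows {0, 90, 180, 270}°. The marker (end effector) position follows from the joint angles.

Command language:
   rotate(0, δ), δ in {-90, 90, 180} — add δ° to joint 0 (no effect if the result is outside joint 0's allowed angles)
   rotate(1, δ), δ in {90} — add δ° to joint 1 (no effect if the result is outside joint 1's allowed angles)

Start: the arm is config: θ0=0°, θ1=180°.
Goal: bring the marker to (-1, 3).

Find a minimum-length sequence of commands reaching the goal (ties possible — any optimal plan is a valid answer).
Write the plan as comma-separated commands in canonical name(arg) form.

initial: config: θ0=0°, θ1=180°
[1] after rotate(0, 90): config: θ0=90°, θ1=180°
[2] after rotate(1, 90): config: θ0=90°, θ1=270°
[3] after rotate(1, 90): config: θ0=90°, θ1=0°
[4] after rotate(1, 90): config: θ0=90°, θ1=90°
shorter routes all fall short; 4 is best.

rotate(0, 90), rotate(1, 90), rotate(1, 90), rotate(1, 90)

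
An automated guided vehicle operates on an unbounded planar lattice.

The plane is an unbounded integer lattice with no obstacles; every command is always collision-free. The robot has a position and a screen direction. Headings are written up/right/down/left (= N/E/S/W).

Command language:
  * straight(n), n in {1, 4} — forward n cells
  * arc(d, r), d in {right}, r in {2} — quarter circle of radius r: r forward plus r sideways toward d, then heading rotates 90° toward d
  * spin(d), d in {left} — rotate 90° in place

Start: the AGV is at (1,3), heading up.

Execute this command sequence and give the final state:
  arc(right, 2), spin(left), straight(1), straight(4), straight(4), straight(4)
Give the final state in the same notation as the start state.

from: at (1,3), heading up
[1] after arc(right, 2): at (3,5), heading right
[2] after spin(left): at (3,5), heading up
[3] after straight(1): at (3,6), heading up
[4] after straight(4): at (3,10), heading up
[5] after straight(4): at (3,14), heading up
[6] after straight(4): at (3,18), heading up

at (3,18), heading up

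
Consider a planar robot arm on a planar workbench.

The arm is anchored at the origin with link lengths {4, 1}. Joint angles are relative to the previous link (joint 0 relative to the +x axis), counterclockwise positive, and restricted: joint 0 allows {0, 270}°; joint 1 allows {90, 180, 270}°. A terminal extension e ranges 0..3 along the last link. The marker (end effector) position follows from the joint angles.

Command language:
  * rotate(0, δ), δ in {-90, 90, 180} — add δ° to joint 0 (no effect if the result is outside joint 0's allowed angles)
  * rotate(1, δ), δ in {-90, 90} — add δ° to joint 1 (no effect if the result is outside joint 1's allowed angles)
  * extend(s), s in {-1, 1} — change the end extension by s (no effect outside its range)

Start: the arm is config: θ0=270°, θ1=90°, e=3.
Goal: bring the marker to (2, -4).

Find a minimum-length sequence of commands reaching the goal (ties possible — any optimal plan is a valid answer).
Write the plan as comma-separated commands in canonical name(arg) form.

extend(-1), extend(-1)

from: config: θ0=270°, θ1=90°, e=3
t=1 extend(-1) ⇒ config: θ0=270°, θ1=90°, e=2
t=2 extend(-1) ⇒ config: θ0=270°, θ1=90°, e=1
minimal: 2 command(s), checked below 2.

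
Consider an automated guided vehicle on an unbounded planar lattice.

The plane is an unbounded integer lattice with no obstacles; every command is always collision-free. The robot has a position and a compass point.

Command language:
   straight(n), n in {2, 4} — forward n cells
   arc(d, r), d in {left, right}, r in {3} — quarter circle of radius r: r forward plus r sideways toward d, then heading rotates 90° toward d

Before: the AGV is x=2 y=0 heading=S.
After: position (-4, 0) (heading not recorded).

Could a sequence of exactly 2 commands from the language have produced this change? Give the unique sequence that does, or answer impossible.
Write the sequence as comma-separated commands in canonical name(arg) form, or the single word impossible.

arc(right, 3), arc(right, 3)

from: x=2 y=0 heading=S
[1] after arc(right, 3): x=-1 y=-3 heading=W
[2] after arc(right, 3): x=-4 y=0 heading=N
no other 2-command option fits: unique.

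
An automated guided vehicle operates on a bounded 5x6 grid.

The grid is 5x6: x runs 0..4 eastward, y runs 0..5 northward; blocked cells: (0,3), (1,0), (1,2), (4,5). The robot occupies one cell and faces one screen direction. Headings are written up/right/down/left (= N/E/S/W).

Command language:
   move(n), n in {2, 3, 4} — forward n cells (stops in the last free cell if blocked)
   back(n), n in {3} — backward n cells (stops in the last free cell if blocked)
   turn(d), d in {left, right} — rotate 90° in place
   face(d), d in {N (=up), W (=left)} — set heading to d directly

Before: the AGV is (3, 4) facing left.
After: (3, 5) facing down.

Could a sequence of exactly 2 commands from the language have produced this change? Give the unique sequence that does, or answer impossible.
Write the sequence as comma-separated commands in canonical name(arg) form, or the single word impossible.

turn(left), back(3)

key: position moved to (3,5) AND the heading swung to S — translation plus rotation needed
start: (3, 4) facing left
1. turn(left) → (3, 4) facing down
2. back(3) → (3, 5) facing down
no other 2-command option fits: unique.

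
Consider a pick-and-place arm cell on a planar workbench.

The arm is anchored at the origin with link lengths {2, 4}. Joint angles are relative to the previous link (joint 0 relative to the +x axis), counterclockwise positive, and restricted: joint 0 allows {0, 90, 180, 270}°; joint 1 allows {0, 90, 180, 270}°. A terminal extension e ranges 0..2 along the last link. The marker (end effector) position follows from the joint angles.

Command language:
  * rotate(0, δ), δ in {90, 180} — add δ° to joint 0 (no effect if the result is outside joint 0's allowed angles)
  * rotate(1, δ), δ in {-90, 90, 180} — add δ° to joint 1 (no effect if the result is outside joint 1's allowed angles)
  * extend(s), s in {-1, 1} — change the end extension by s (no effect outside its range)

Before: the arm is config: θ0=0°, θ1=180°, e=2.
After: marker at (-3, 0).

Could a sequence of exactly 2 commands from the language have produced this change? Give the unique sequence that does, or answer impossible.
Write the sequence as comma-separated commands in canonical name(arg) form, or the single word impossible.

key: running extend(-1) before extend(1) would end elsewhere — order is forced
initial: config: θ0=0°, θ1=180°, e=2
t=1 extend(1) ⇒ config: θ0=0°, θ1=180°, e=2
t=2 extend(-1) ⇒ config: θ0=0°, θ1=180°, e=1
uniquely the one of 49 2-step routes that fits.

extend(1), extend(-1)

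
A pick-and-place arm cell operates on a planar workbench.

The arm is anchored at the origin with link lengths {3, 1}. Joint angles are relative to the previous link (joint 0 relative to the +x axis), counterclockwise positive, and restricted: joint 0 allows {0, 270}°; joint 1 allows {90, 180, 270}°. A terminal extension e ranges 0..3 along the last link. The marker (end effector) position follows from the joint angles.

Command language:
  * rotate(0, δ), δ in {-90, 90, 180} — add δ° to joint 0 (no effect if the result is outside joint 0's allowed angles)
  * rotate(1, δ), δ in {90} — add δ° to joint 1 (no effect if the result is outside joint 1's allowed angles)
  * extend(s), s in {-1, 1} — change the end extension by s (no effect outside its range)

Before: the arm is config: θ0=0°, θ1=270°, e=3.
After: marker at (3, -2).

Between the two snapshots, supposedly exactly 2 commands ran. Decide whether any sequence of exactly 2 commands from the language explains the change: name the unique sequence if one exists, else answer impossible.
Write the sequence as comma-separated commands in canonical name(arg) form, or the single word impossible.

extend(-1), extend(-1)

begin: config: θ0=0°, θ1=270°, e=3
t=1 extend(-1) ⇒ config: θ0=0°, θ1=270°, e=2
t=2 extend(-1) ⇒ config: θ0=0°, θ1=270°, e=1
all 36 alternatives checked — unique.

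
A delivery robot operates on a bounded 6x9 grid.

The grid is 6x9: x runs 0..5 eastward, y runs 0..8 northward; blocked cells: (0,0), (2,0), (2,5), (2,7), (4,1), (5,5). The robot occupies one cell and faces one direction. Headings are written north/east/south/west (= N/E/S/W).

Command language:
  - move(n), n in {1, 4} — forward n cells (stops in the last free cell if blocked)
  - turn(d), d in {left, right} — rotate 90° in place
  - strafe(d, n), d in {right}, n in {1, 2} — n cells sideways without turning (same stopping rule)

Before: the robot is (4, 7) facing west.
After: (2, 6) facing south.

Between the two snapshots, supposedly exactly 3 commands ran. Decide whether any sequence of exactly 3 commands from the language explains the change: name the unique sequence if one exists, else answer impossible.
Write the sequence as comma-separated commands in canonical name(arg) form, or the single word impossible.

key: cell and facing (now S) both changed — the 3 commands mix motion and turning
t0: (4, 7) facing west
[1] after turn(left): (4, 7) facing south
[2] after move(1): (4, 6) facing south
[3] after strafe(right, 2): (2, 6) facing south
no rival 3-sequence matches.

turn(left), move(1), strafe(right, 2)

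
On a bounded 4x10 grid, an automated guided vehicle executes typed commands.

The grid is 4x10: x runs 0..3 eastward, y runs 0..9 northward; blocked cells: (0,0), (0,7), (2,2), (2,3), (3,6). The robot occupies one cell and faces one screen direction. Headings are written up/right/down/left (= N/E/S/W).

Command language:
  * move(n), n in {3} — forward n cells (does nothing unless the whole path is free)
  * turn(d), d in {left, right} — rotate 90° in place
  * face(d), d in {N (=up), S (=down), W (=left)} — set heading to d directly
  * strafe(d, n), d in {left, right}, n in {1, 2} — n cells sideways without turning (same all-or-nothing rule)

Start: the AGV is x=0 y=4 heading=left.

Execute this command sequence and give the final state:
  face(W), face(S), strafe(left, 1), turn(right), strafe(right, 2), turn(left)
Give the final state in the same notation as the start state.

x=1 y=6 heading=down

start: x=0 y=4 heading=left
t=1 face(W) ⇒ x=0 y=4 heading=left
t=2 face(S) ⇒ x=0 y=4 heading=down
t=3 strafe(left, 1) ⇒ x=1 y=4 heading=down
t=4 turn(right) ⇒ x=1 y=4 heading=left
t=5 strafe(right, 2) ⇒ x=1 y=6 heading=left
t=6 turn(left) ⇒ x=1 y=6 heading=down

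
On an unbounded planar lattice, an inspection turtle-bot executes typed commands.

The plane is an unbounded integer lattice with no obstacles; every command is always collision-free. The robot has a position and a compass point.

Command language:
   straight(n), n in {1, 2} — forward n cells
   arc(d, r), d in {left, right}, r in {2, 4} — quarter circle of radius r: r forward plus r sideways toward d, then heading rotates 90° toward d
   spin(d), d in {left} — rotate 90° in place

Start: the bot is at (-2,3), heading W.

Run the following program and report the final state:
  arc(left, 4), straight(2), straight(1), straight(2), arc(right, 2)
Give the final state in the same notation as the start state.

begin: at (-2,3), heading W
step 1 (arc(left, 4)): at (-6,-1), heading S
step 2 (straight(2)): at (-6,-3), heading S
step 3 (straight(1)): at (-6,-4), heading S
step 4 (straight(2)): at (-6,-6), heading S
step 5 (arc(right, 2)): at (-8,-8), heading W

at (-8,-8), heading W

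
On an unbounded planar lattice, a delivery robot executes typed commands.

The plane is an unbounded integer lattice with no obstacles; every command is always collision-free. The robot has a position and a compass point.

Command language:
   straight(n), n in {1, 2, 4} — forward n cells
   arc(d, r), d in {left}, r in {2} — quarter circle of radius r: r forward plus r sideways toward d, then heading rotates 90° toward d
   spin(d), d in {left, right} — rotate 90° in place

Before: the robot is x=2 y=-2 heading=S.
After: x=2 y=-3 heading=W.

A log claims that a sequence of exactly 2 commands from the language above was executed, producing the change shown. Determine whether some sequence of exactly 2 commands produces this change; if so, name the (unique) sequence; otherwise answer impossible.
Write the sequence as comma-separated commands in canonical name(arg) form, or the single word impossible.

key: cell and facing (now W) both changed — the 2 commands mix motion and turning
begin: x=2 y=-2 heading=S
t=1 straight(1) ⇒ x=2 y=-3 heading=S
t=2 spin(right) ⇒ x=2 y=-3 heading=W
all 36 alternatives checked — unique.

straight(1), spin(right)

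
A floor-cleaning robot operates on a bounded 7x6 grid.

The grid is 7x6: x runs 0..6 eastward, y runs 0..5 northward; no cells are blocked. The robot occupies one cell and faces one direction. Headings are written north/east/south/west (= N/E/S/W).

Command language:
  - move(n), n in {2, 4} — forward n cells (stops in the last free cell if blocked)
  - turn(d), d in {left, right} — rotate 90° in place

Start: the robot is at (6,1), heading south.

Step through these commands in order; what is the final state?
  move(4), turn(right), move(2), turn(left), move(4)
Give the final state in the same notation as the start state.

at (4,0), heading south

begin: at (6,1), heading south
1. move(4) → at (6,0), heading south
2. turn(right) → at (6,0), heading west
3. move(2) → at (4,0), heading west
4. turn(left) → at (4,0), heading south
5. move(4) → at (4,0), heading south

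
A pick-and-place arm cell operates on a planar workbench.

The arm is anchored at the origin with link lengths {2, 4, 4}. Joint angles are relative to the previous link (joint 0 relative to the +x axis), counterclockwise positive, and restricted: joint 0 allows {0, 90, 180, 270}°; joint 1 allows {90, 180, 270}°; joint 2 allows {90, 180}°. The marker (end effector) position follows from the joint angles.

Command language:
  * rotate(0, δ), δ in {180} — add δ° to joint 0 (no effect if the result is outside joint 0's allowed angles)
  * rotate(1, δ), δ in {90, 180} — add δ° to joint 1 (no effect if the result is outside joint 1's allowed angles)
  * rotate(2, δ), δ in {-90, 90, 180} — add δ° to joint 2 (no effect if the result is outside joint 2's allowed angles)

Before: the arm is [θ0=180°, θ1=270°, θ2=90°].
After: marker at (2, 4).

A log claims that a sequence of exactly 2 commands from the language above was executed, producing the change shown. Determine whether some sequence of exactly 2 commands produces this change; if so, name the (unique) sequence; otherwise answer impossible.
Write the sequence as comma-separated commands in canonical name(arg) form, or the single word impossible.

rotate(1, 180), rotate(1, 90)

key: order matters: swapping rotate(1, 180) and rotate(1, 90) lands elsewhere
t0: [θ0=180°, θ1=270°, θ2=90°]
1. rotate(1, 180) → [θ0=180°, θ1=90°, θ2=90°]
2. rotate(1, 90) → [θ0=180°, θ1=180°, θ2=90°]
uniquely the one of 36 2-step routes that fits.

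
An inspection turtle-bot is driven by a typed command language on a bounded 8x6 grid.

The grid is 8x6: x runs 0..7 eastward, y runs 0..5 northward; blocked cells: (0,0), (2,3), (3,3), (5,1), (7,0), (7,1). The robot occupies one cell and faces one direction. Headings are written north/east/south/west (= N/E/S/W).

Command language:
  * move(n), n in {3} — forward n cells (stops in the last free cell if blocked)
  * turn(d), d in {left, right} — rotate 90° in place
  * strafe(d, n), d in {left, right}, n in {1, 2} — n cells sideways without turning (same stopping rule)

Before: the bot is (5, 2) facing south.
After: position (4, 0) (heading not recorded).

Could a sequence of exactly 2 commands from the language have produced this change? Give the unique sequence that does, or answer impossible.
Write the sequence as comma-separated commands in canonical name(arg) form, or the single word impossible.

key: running move(3) before strafe(right, 1) would end elsewhere — order is forced
start: (5, 2) facing south
[1] after strafe(right, 1): (4, 2) facing south
[2] after move(3): (4, 0) facing south
uniquely the one of 49 2-step routes that fits.

strafe(right, 1), move(3)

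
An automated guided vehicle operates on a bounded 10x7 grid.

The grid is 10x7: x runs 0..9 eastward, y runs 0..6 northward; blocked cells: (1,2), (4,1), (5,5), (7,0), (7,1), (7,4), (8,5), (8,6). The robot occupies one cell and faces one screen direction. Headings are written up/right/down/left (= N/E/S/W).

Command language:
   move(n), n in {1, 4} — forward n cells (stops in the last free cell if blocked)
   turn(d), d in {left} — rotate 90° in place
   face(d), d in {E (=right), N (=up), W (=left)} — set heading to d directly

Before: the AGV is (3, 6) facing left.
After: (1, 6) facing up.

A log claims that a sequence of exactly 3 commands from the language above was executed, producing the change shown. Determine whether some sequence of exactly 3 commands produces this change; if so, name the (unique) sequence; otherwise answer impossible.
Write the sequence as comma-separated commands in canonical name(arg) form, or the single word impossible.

key: running face(N) before move(1) would end elsewhere — order is forced
from: (3, 6) facing left
t=1 move(1) ⇒ (2, 6) facing left
t=2 move(1) ⇒ (1, 6) facing left
t=3 face(N) ⇒ (1, 6) facing up
all 216 alternatives checked — unique.

move(1), move(1), face(N)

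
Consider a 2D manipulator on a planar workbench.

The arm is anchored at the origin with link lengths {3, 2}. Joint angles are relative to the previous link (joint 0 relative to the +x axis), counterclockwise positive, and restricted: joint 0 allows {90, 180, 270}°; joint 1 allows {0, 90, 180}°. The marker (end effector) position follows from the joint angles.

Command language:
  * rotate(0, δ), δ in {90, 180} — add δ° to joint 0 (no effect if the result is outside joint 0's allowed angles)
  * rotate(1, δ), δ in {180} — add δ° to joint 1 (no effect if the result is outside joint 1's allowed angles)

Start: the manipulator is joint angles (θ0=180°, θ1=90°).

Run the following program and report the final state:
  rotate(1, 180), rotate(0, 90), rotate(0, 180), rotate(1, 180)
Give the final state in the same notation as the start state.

joint angles (θ0=90°, θ1=90°)

t0: joint angles (θ0=180°, θ1=90°)
t=1 rotate(1, 180) ⇒ joint angles (θ0=180°, θ1=90°)
t=2 rotate(0, 90) ⇒ joint angles (θ0=270°, θ1=90°)
t=3 rotate(0, 180) ⇒ joint angles (θ0=90°, θ1=90°)
t=4 rotate(1, 180) ⇒ joint angles (θ0=90°, θ1=90°)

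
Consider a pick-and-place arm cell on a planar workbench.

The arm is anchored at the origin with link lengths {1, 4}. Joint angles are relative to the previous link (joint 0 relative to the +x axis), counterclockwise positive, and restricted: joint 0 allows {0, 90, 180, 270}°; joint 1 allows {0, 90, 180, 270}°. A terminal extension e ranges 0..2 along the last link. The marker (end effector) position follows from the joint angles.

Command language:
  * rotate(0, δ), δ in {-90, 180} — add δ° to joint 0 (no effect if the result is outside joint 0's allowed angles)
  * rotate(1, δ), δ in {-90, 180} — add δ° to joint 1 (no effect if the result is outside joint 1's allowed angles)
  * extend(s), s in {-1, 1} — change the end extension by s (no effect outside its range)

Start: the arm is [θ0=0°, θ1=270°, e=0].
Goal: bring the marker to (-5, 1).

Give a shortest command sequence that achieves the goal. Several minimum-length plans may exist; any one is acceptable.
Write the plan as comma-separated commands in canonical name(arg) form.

rotate(0, -90), extend(1), rotate(0, 180), rotate(1, 180)

t0: [θ0=0°, θ1=270°, e=0]
[1] after rotate(0, -90): [θ0=270°, θ1=270°, e=0]
[2] after extend(1): [θ0=270°, θ1=270°, e=1]
[3] after rotate(0, 180): [θ0=90°, θ1=270°, e=1]
[4] after rotate(1, 180): [θ0=90°, θ1=90°, e=1]
minimal: 4 command(s), checked below 4.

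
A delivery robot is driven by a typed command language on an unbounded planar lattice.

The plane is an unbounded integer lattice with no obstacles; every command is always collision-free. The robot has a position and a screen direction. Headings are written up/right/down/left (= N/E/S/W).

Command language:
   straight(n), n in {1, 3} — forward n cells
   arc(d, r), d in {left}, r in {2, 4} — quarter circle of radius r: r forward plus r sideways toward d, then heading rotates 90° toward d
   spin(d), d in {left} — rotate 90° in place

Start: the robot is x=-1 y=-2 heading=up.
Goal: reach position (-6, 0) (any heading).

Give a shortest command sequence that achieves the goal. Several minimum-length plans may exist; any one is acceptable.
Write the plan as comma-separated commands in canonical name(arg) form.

from: x=-1 y=-2 heading=up
step 1 (arc(left, 2)): x=-3 y=0 heading=left
step 2 (straight(3)): x=-6 y=0 heading=left
minimal: 2 command(s), checked below 2.

arc(left, 2), straight(3)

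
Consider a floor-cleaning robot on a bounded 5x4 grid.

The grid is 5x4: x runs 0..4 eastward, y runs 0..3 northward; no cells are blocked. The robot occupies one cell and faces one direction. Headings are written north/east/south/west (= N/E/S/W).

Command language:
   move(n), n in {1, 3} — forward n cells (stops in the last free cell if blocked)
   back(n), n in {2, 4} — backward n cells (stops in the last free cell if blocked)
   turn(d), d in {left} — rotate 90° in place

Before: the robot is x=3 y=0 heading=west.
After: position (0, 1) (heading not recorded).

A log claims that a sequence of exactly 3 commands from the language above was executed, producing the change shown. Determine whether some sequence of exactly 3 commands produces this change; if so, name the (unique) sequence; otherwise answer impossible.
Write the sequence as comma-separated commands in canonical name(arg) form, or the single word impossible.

impossible

no 3-step route produces this change.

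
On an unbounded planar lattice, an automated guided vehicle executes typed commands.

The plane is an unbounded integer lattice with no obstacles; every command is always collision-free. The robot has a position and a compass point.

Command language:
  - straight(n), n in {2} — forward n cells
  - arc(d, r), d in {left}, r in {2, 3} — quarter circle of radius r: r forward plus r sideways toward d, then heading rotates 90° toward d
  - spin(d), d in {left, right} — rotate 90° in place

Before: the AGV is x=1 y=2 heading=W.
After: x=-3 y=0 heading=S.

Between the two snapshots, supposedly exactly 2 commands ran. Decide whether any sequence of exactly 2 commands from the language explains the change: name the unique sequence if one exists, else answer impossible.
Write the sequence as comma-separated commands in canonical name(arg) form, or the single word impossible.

straight(2), arc(left, 2)

key: order matters: swapping straight(2) and arc(left, 2) lands elsewhere
from: x=1 y=2 heading=W
1. straight(2) → x=-1 y=2 heading=W
2. arc(left, 2) → x=-3 y=0 heading=S
uniquely the one of 25 2-step routes that fits.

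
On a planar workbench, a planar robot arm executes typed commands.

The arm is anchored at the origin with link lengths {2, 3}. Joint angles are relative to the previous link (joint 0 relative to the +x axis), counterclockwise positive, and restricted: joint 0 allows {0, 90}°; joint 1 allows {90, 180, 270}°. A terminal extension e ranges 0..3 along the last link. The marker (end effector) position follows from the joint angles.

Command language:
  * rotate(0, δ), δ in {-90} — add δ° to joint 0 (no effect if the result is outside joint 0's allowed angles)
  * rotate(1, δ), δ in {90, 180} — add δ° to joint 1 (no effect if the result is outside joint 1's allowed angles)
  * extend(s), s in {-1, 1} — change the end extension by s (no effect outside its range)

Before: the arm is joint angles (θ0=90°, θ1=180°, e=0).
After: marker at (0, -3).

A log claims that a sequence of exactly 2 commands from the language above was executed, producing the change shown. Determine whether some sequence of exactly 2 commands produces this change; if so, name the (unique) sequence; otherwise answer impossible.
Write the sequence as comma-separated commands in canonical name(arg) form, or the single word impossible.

extend(1), extend(1)

from: joint angles (θ0=90°, θ1=180°, e=0)
t=1 extend(1) ⇒ joint angles (θ0=90°, θ1=180°, e=1)
t=2 extend(1) ⇒ joint angles (θ0=90°, θ1=180°, e=2)
no rival 2-sequence matches.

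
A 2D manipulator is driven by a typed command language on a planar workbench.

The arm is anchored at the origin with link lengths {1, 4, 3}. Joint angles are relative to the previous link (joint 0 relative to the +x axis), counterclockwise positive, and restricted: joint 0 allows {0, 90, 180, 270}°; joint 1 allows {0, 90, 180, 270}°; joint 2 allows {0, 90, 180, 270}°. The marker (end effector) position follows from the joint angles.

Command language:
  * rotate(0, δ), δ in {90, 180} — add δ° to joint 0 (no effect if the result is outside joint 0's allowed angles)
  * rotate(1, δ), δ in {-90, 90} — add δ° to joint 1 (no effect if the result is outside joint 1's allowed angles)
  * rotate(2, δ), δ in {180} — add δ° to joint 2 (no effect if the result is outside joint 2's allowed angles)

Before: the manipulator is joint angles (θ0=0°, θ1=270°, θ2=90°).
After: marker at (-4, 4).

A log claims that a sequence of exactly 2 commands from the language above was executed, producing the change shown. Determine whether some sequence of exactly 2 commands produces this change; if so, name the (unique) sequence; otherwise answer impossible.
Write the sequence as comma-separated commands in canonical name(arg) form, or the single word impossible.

t0: joint angles (θ0=0°, θ1=270°, θ2=90°)
t=1 rotate(0, 90) ⇒ joint angles (θ0=90°, θ1=270°, θ2=90°)
t=2 rotate(0, 90) ⇒ joint angles (θ0=180°, θ1=270°, θ2=90°)
no rival 2-sequence matches.

rotate(0, 90), rotate(0, 90)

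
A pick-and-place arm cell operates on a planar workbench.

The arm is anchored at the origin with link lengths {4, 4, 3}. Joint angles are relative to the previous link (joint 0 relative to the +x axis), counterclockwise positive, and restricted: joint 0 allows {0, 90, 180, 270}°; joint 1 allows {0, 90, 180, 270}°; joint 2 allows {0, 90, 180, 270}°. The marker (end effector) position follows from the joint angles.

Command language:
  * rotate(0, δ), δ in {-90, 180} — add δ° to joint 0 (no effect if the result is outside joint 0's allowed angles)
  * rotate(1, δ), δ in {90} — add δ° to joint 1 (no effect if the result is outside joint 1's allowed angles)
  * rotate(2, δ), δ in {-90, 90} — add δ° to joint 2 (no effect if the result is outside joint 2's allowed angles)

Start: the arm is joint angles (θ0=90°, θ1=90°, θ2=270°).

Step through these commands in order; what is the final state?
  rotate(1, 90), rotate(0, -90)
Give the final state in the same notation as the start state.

joint angles (θ0=0°, θ1=180°, θ2=270°)

initial: joint angles (θ0=90°, θ1=90°, θ2=270°)
step 1 (rotate(1, 90)): joint angles (θ0=90°, θ1=180°, θ2=270°)
step 2 (rotate(0, -90)): joint angles (θ0=0°, θ1=180°, θ2=270°)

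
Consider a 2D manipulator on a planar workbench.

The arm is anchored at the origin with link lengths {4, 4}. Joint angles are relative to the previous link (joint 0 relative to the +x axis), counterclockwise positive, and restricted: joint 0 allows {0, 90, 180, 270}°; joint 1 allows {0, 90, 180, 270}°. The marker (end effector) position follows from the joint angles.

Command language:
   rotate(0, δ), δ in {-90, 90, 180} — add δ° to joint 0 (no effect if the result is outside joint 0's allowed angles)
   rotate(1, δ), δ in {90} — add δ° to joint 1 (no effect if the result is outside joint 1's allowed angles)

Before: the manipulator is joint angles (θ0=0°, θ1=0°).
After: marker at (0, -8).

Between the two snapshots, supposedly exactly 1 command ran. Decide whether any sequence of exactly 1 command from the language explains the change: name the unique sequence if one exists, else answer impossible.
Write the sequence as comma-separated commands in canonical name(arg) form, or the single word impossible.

rotate(0, -90)

t0: joint angles (θ0=0°, θ1=0°)
[1] after rotate(0, -90): joint angles (θ0=270°, θ1=0°)
no rival 1-sequence matches.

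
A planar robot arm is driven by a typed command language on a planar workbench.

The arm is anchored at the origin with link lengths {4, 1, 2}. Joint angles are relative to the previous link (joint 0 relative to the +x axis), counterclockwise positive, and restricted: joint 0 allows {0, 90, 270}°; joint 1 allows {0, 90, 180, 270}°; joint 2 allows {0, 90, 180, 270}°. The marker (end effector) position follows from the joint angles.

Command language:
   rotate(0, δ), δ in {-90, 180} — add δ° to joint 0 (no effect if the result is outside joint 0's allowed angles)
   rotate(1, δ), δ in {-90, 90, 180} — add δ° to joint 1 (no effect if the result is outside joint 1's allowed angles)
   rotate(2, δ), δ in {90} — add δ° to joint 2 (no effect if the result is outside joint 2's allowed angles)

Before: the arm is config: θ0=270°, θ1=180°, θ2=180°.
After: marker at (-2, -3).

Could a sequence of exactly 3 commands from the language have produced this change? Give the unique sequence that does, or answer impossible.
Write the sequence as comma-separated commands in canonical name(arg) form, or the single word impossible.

rotate(2, 90), rotate(2, 90), rotate(2, 90)

start: config: θ0=270°, θ1=180°, θ2=180°
t=1 rotate(2, 90) ⇒ config: θ0=270°, θ1=180°, θ2=270°
t=2 rotate(2, 90) ⇒ config: θ0=270°, θ1=180°, θ2=0°
t=3 rotate(2, 90) ⇒ config: θ0=270°, θ1=180°, θ2=90°
uniquely the one of 216 3-step routes that fits.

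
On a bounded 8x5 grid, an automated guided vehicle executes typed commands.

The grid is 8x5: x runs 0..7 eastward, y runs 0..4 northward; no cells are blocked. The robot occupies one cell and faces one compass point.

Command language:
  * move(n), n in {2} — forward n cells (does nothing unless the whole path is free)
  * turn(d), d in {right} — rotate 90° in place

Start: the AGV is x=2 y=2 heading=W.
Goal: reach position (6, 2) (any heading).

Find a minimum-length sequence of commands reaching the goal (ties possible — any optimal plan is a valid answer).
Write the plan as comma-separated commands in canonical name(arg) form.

turn(right), turn(right), move(2), move(2)

start: x=2 y=2 heading=W
1. turn(right) → x=2 y=2 heading=N
2. turn(right) → x=2 y=2 heading=E
3. move(2) → x=4 y=2 heading=E
4. move(2) → x=6 y=2 heading=E
shorter routes all fall short; 4 is best.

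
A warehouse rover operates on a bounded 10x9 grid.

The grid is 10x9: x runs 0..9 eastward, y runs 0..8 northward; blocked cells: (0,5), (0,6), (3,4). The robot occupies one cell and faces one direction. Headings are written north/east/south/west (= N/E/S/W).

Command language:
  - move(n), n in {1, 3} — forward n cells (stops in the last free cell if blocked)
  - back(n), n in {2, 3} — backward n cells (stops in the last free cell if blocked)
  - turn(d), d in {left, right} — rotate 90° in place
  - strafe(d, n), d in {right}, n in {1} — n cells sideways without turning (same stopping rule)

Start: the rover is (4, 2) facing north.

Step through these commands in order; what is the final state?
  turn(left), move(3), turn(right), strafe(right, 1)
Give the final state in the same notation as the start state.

(2, 2) facing north

from: (4, 2) facing north
step 1 (turn(left)): (4, 2) facing west
step 2 (move(3)): (1, 2) facing west
step 3 (turn(right)): (1, 2) facing north
step 4 (strafe(right, 1)): (2, 2) facing north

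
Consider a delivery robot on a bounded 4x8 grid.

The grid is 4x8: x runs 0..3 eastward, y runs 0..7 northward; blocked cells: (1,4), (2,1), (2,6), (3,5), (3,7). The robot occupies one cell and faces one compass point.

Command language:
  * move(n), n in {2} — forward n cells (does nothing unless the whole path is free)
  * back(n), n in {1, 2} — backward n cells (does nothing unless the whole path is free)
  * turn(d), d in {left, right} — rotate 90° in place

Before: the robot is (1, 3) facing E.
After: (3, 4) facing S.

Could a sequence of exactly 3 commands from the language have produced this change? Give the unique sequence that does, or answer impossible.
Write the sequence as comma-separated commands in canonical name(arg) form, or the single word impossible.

key: order matters: swapping move(2) and back(1) lands elsewhere
t0: (1, 3) facing E
1. move(2) → (3, 3) facing E
2. turn(right) → (3, 3) facing S
3. back(1) → (3, 4) facing S
no rival 3-sequence matches.

move(2), turn(right), back(1)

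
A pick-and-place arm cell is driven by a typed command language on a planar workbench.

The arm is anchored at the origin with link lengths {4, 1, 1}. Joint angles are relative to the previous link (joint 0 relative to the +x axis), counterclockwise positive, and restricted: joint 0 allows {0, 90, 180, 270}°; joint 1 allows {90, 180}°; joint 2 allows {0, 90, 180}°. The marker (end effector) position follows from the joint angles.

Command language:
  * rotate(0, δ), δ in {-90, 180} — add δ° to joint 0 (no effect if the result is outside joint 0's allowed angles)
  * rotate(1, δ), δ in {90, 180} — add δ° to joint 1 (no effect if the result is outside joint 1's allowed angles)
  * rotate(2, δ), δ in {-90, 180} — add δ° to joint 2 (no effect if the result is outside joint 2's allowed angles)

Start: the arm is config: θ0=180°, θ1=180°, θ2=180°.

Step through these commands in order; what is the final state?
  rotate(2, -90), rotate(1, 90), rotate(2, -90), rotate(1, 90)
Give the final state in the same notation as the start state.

begin: config: θ0=180°, θ1=180°, θ2=180°
[1] after rotate(2, -90): config: θ0=180°, θ1=180°, θ2=90°
[2] after rotate(1, 90): config: θ0=180°, θ1=180°, θ2=90°
[3] after rotate(2, -90): config: θ0=180°, θ1=180°, θ2=0°
[4] after rotate(1, 90): config: θ0=180°, θ1=180°, θ2=0°

config: θ0=180°, θ1=180°, θ2=0°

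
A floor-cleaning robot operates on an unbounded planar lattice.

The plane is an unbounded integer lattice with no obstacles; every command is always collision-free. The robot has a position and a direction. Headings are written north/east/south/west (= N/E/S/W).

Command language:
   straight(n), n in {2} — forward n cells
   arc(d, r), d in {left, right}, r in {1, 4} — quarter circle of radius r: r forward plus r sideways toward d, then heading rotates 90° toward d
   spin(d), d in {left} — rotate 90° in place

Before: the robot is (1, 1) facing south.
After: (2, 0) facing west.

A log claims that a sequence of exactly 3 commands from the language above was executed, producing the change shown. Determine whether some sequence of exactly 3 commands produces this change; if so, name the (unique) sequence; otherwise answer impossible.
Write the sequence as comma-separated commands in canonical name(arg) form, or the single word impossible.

arc(left, 1), spin(left), spin(left)

key: running spin(left) before arc(left, 1) would end elsewhere — order is forced
start: (1, 1) facing south
[1] after arc(left, 1): (2, 0) facing east
[2] after spin(left): (2, 0) facing north
[3] after spin(left): (2, 0) facing west
no rival 3-sequence matches.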